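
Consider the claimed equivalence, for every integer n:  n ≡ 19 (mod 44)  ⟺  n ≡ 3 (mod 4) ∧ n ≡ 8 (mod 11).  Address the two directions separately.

Forward direction. Suppose n ≡ 19 (mod 44); write n = 44j + 19. Since 4 ∣ 44, reducing mod 4 gives n ≡ 19 ≡ 3 (mod 4); since 11 ∣ 44, reducing mod 11 gives n ≡ 19 ≡ 8 (mod 11).

Converse. If n ≡ 3 (mod 4) and n ≡ 8 (mod 11), then by the Chinese remainder theorem n ≡ 19 (mod 44). This is exactly n ≡ 19 (mod 44).

Both directions hold; the statement is true.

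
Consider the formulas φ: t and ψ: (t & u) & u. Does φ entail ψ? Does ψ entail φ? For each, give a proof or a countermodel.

(⟹) This fails. Under u = F, t = T, the left side is true but the right side is false.

(⟸) Assume the antecedent. If u is true, the antecedent forces (u = T, t = T), and t holds there. If u is false, the antecedent cannot hold. Either way t holds.

Only the reverse direction holds.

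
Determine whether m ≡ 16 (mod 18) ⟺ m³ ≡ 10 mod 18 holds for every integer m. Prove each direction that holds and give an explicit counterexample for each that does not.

Not equivalent: only (⇒) holds.

(⟸) This fails: take m = 4. Then 4³ = 64 ≡ 10 (mod 18), yet 4 ≡ 4 (mod 18), not 16.

(⟹) Suppose m ≡ 16 (mod 18). Write m = 18j + 16. Then (18j + 16)³ = 5832j³ + 15552j² + 13824j + 4096 = 18(324j³ + 864j² + 768j + 227) + 10, so m³ ≡ 10 (mod 18).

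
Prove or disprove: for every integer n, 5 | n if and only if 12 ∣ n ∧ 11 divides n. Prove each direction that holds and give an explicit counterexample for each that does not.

(⇒) This fails: take n = 5. Certainly 5 ∣ 5, but 12 ∤ 5.

(⇐) This fails: take n = 132. Both 12 ∣ 132 and 11 ∣ 132, yet 132 is not a multiple of 5 (since 132 = 26·5 + 2), so 5 ∤ 132.

Both directions fail.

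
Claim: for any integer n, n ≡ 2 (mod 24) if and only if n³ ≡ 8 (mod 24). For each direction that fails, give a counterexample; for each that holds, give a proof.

(→) Suppose n ≡ 2 (mod 24). Write n = 24j + 2. Then (24j + 2)³ = 13824j³ + 3456j² + 288j + 8 = 24(576j³ + 144j² + 12j) + 8, so n³ ≡ 8 (mod 24).

(←) This fails: take n = 8. Then 8³ = 512 ≡ 8 (mod 24), yet 8 ≡ 8 (mod 24), not 2.

Only the forward implication holds.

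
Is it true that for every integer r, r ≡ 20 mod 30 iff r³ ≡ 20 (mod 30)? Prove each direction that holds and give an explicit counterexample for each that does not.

(→) Suppose r ≡ 20 mod 30. Write r = 30j + 20. Then (30j + 20)³ = 27000j³ + 54000j² + 36000j + 8000 = 30(900j³ + 1800j² + 1200j + 266) + 20, so r³ ≡ 20 (mod 30).

(←) Conversely, suppose r³ ≡ 20 (mod 30). The only residue r in {0, …, 29} with r³ ≡ 20 (mod 30) is r = 20, so r ≡ 20 (mod 30).

The biconditional holds.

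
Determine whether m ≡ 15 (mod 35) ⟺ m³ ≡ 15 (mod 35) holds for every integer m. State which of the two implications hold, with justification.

Not equivalent: only (⇒) holds.

(⇒) Suppose m ≡ 15 (mod 35). Write m = 35j + 15. Then (35j + 15)³ = 42875j³ + 55125j² + 23625j + 3375 = 35(1225j³ + 1575j² + 675j + 96) + 15, so m³ ≡ 15 (mod 35).

(⇐) This fails: take m = 25. Then 25³ = 15625 ≡ 15 (mod 35), yet 25 ≡ 25 (mod 35), not 15.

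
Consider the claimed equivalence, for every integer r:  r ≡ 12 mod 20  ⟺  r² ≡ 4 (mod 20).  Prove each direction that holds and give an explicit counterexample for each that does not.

(⇐) This fails: take r = 2. Then 2² = 4 ≡ 4 (mod 20), yet 2 ≡ 2 (mod 20), not 12.

(⇒) Suppose r ≡ 12 mod 20. Write r = 20j + 12. Then (20j + 12)² = 400j² + 480j + 144 = 20(20j² + 24j + 7) + 4, so r² ≡ 4 (mod 20).

Only the forward implication holds.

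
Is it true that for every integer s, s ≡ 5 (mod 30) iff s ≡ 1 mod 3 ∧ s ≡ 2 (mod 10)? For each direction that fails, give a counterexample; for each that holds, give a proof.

(⇒) This fails: s = 5 gives 5 ≡ 5 (mod 30) but 5 ≡ 2 (mod 3), so the conjunction on the right does not hold.

(⇐) This fails: s = 22 satisfies both congruences on the right (22 ≡ 1 mod 3 and 22 ≡ 2 mod 10) yet 22 ≡ 22 (mod 30), not 5.

Both directions fail.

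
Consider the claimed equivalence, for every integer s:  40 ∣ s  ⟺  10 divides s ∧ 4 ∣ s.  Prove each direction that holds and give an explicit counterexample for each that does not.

Only the forward implication holds.

(⇒) If 40 ∣ s, write s = 40q. Since 40 = 4·10, s = 10·(4q), so 10 ∣ s; and since 40 = 10·4, s = 4·(10q), so 4 ∣ s.

(⇐) This fails: take s = 20. Both 10 ∣ 20 and 4 ∣ 20, yet 20 is not a multiple of 40 (since 20 = 0·40 + 20), so 40 ∤ 20.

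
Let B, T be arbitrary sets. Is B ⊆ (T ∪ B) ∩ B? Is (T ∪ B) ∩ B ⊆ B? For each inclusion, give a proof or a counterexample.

Reverse inclusion. Let x ∈ (T ∪ B) ∩ B. Then either x ∈ B and x ∉ T; or x ∈ B ∩ T. In each case x ∈ B, so (T ∪ B) ∩ B ⊆ B.

Forward inclusion. Let x ∈ B. Then either x ∈ B and x ∉ T; or x ∈ B ∩ T. In each case x ∈ (T ∪ B) ∩ B, so B ⊆ (T ∪ B) ∩ B.

Both inclusions hold; the sets are equal.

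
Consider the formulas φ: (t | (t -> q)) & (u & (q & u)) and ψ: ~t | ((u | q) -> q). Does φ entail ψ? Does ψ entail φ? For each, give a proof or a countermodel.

Not equivalent: only (⇒) holds.

Forward direction. Assume the antecedent. If t is true, the antecedent forces (t = T, u = T, q = T), and ~t | ((u | q) -> q) holds there. If t is false, ~t | ((u | q) -> q) reduces to true regardless of the other variables. Either way ~t | ((u | q) -> q) holds.

Converse. This fails. Under t = F, u = F, q = F, the left side is false but the right side is true.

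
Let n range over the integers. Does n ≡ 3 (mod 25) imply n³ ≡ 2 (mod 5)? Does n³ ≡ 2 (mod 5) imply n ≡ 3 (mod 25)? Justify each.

The forward direction holds; the converse fails.

Converse. This fails: take n = 8. Then 8³ = 512 ≡ 2 (mod 5), yet 8 ≡ 8 (mod 25), not 3.

Forward direction. Suppose n ≡ 3 (mod 25). Then n³ ≡ 3³ = 27 (mod 25), and since 5 ∣ 25, also n³ ≡ 2 (mod 5).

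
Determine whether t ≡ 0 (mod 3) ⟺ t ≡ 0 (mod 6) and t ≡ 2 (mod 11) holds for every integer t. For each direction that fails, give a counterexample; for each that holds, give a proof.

(⇒) This fails: t = 0 gives 0 ≡ 0 (mod 3) but 0 ≡ 0 (mod 11), so the conjunction on the right does not hold.

(⇐) Conversely, if t ≡ 0 (mod 6) and t ≡ 2 (mod 11), then by the Chinese remainder theorem t ≡ 24 (mod 66). Since 24 ≡ 0 (mod 3) and 3 ∣ 66, we get t ≡ 0 (mod 3).

Only the reverse direction holds.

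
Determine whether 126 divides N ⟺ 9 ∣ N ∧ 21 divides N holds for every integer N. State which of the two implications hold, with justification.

(⇒) If 126 ∣ N, write N = 126q. Since 126 = 14·9, N = 9·(14q), so 9 ∣ N; and since 126 = 6·21, N = 21·(6q), so 21 ∣ N.

(⇐) This fails: take N = 63. Both 9 ∣ 63 and 21 ∣ 63, yet 63 is not a multiple of 126 (since 63 = 0·126 + 63), so 126 ∤ 63.

Only the forward implication holds.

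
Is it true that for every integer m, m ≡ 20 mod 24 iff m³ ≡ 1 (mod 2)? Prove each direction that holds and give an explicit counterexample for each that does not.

Neither implication holds.

[⇒] This fails: take m = 20. Then 20 ≡ 20 (mod 24), but 20³ = 8000 ≡ 0 (mod 2), not 1.

[⇐] This fails: take m = 1. Then 1³ = 1 ≡ 1 (mod 2), yet 1 ≡ 1 (mod 24), not 20.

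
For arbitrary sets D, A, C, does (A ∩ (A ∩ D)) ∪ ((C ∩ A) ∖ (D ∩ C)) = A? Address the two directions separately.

Only the forward inclusion holds.

Forward inclusion. Let x ∈ (A ∩ (A ∩ D)) ∪ ((C ∩ A) ∖ (D ∩ C)). Then either x ∈ D ∩ A and x ∉ C; or x ∈ A ∩ C and x ∉ D; or x ∈ D ∩ A ∩ C. In each case x ∈ A, so (A ∩ (A ∩ D)) ∪ ((C ∩ A) ∖ (D ∩ C)) ⊆ A.

Reverse inclusion. This inclusion fails. Take D = ∅, A = {1}, C = ∅; then 1 ∈ A but 1 ∉ (A ∩ (A ∩ D)) ∪ ((C ∩ A) ∖ (D ∩ C)).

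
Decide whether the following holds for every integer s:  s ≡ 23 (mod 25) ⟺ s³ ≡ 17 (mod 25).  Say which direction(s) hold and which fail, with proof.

Forward direction. Suppose s ≡ 23 (mod 25). Write s = 25j + 23. Then (25j + 23)³ = 15625j³ + 43125j² + 39675j + 12167 = 25(625j³ + 1725j² + 1587j + 486) + 17, so s³ ≡ 17 (mod 25).

Converse. Suppose s³ ≡ 17 (mod 25). The only residue r in {0, …, 24} with r³ ≡ 17 (mod 25) is r = 23, so s ≡ 23 (mod 25).

Both implications hold.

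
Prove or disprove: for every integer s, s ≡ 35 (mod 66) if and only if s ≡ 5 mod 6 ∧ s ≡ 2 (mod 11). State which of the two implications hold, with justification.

Both directions hold; the statement is true.

(⟹) Suppose s ≡ 35 (mod 66); write s = 66j + 35. Since 6 ∣ 66, reducing mod 6 gives s ≡ 35 ≡ 5 (mod 6); since 11 ∣ 66, reducing mod 11 gives s ≡ 35 ≡ 2 (mod 11).

(⟸) Conversely, if s ≡ 5 (mod 6) and s ≡ 2 (mod 11), then by the Chinese remainder theorem s ≡ 35 (mod 66). This is exactly s ≡ 35 (mod 66).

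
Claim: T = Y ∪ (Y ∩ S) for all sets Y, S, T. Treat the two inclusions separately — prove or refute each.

(⊆) This inclusion fails. Take Y = ∅, S = ∅, T = {1}; then 1 ∈ T but 1 ∉ Y ∪ (Y ∩ S).

(⊇) This inclusion fails. Take Y = {1}, S = ∅, T = ∅; then 1 ∈ Y ∪ (Y ∩ S) but 1 ∉ T.

(⊆) fails and (⊇) fails.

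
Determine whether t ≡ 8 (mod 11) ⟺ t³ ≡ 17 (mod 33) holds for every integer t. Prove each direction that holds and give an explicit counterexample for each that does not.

(⟹) This fails: take t = 19. Then 19 ≡ 8 (mod 11), but 19³ = 6859 ≡ 28 (mod 33), not 17.

(⟸) Conversely, the residues r modulo 33 with r³ ≡ 17 (mod 33) are exactly {8}, and each is ≡ 8 (mod 11).

(⇒) fails; (⇐) holds.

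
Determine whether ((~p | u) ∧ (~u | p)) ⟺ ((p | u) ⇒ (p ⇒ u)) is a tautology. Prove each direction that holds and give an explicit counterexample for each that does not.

[⇒] Assume the antecedent. If p is true, the antecedent forces (p = T, u = T), and (p | u) ⇒ (p ⇒ u) holds there. If p is false, (p | u) ⇒ (p ⇒ u) reduces to true regardless of the other variables. Either way (p | u) ⇒ (p ⇒ u) holds.

[⇐] This fails. Under p = F, u = T, the left side is false but the right side is true.

(⇒) holds; (⇐) fails.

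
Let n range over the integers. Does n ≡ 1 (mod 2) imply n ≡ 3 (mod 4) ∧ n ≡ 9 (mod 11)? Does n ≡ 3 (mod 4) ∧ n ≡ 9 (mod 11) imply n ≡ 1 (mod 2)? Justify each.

The forward direction fails; the converse holds.

(⇒) This fails: n = 1 gives 1 ≡ 1 (mod 2) but 1 ≡ 1 (mod 4), so the conjunction on the right does not hold.

(⇐) Conversely, if n ≡ 3 (mod 4) and n ≡ 9 (mod 11), then by the Chinese remainder theorem n ≡ 31 (mod 44). Since 31 ≡ 1 (mod 2) and 2 ∣ 44, we get n ≡ 1 (mod 2).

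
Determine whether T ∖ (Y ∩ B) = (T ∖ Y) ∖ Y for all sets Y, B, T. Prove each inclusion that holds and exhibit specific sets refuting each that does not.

(⟸) Let x ∈ (T ∖ Y) ∖ Y. Then either x ∈ T and x ∉ Y, B; or x ∈ B ∩ T and x ∉ Y. In each case x ∈ T ∖ (Y ∩ B), so (T ∖ Y) ∖ Y ⊆ T ∖ (Y ∩ B).

(⟹) This inclusion fails. Take Y = {1}, B = ∅, T = {1}; then 1 ∈ T ∖ (Y ∩ B) but 1 ∉ (T ∖ Y) ∖ Y.

The sets are not equal: only the reverse inclusion holds.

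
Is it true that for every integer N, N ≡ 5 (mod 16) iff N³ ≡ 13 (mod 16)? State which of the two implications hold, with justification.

(⇐) Suppose N³ ≡ 13 (mod 16). The only residue r in {0, …, 15} with r³ ≡ 13 (mod 16) is r = 5, so N ≡ 5 (mod 16).

(⇒) Suppose N ≡ 5 (mod 16). Write N = 16j + 5. Then (16j + 5)³ = 4096j³ + 3840j² + 1200j + 125 = 16(256j³ + 240j² + 75j + 7) + 13, so N³ ≡ 13 (mod 16).

Equivalent; both directions hold.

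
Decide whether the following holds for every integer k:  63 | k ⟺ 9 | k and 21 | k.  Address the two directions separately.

(→) If 63 ∣ k, write k = 63q. Since 63 = 7·9, k = 9·(7q), so 9 ∣ k; and since 63 = 3·21, k = 21·(3q), so 21 ∣ k.

(←) Suppose 9 ∣ k and 21 ∣ k. Any common multiple of 9 and 21 is a multiple of their lcm; here lcm(9, 21) = 9·21/gcd(9, 21) = 189/3 = 63, so 63 ∣ k.

Both directions hold.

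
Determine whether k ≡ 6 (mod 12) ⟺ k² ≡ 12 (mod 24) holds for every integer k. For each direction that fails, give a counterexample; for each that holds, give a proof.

The biconditional holds.

(←) The residues r modulo 24 with r² ≡ 12 (mod 24) are exactly {6, 18}, and each is ≡ 6 (mod 12).

(→) Suppose k ≡ 6 (mod 12). Working modulo 24, k ∈ {6, 18}; for each such r, r² ≡ 12 (mod 24).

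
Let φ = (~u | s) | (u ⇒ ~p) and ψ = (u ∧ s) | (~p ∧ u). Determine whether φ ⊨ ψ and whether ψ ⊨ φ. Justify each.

The forward direction fails; the converse holds.

(⇒) This fails. Under s = F, u = F, p = F, the left side is true but the right side is false.

(⇐) Assume the antecedent. If s is true, (~u | s) | (u ⇒ ~p) reduces to true regardless of the other variables. If s is false, the antecedent forces (s = F, u = T, p = F), and (~u | s) | (u ⇒ ~p) holds there. Either way (~u | s) | (u ⇒ ~p) holds.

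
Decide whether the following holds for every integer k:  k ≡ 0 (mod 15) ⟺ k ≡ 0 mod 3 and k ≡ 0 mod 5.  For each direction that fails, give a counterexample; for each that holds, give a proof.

Both directions hold.

(←) If k ≡ 0 (mod 3) and k ≡ 0 (mod 5), then by the Chinese remainder theorem k ≡ 0 (mod 15). This is exactly k ≡ 0 (mod 15).

(→) Suppose k ≡ 0 (mod 15); write k = 15j + 0. Since 3 ∣ 15, reducing mod 3 gives k ≡ 0 (mod 3); since 5 ∣ 15, reducing mod 5 gives k ≡ 0 (mod 5).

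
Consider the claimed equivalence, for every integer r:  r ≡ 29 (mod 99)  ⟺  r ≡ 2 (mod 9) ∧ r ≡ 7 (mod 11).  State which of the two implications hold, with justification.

Both implications hold.

[⇒] Suppose r ≡ 29 (mod 99); write r = 99j + 29. Since 9 ∣ 99, reducing mod 9 gives r ≡ 29 ≡ 2 (mod 9); since 11 ∣ 99, reducing mod 11 gives r ≡ 29 ≡ 7 (mod 11).

[⇐] Conversely, if r ≡ 2 (mod 9) and r ≡ 7 (mod 11), then by the Chinese remainder theorem r ≡ 29 (mod 99). This is exactly r ≡ 29 (mod 99).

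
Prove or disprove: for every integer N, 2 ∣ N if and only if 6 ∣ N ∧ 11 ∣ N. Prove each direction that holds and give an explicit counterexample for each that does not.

Not equivalent: only (⇐) holds.

[⇐] Suppose 6 ∣ N and 11 ∣ N. Any common multiple of 6 and 11 is a multiple of their lcm; here gcd(6, 11) = 1, so lcm(6, 11) = 6·11 = 66, so 66 ∣ N. Since 2 ∣ 66, it follows that 2 ∣ N.

[⇒] This fails: take N = 2. Certainly 2 ∣ 2, but 6 ∤ 2.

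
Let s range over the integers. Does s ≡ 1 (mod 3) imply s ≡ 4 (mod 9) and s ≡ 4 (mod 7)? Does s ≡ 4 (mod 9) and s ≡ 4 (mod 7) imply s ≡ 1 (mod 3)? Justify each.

Forward direction. This fails: s = 1 gives 1 ≡ 1 (mod 3) but 1 ≡ 1 (mod 9), so the conjunction on the right does not hold.

Converse. If s ≡ 4 (mod 9) and s ≡ 4 (mod 7), then by the Chinese remainder theorem s ≡ 4 (mod 63). Since 4 ≡ 1 (mod 3) and 3 ∣ 63, we get s ≡ 1 (mod 3).

Not equivalent: only (⇐) holds.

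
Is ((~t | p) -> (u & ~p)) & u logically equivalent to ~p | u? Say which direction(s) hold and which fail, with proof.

Not equivalent: only (⇒) holds.

(⟸) This fails. Under p = F, t = F, u = F, the left side is false but the right side is true.

(⟹) Assume the antecedent. If p is true, the antecedent cannot hold. If p is false, ~p | u reduces to true regardless of the other variables. Either way ~p | u holds.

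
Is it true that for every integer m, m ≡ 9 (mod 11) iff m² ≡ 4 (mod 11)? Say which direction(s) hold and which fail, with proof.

The forward direction holds; the converse fails.

(⇒) Suppose m ≡ 9 (mod 11). Write m = 11j + 9. Then (11j + 9)² = 121j² + 198j + 81 = 11(11j² + 18j + 7) + 4, so m² ≡ 4 (mod 11).

(⇐) This fails: take m = 2. Then 2² = 4 ≡ 4 (mod 11), yet 2 ≡ 2 (mod 11), not 9.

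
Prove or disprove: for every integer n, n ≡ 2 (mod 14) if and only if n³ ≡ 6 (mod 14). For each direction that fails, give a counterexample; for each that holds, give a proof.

Both directions fail.

(⟹) This fails: take n = 2. Then 2 ≡ 2 (mod 14), but 2³ = 8 ≡ 8 (mod 14), not 6.

(⟸) This fails: take n = 6. Then 6³ = 216 ≡ 6 (mod 14), yet 6 ≡ 6 (mod 14), not 2.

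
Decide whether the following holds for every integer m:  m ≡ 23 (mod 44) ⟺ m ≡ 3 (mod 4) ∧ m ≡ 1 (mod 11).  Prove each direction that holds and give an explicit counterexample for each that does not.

Equivalent; both directions hold.

Converse. If m ≡ 3 (mod 4) and m ≡ 1 (mod 11), then by the Chinese remainder theorem m ≡ 23 (mod 44). This is exactly m ≡ 23 (mod 44).

Forward direction. Suppose m ≡ 23 (mod 44); write m = 44j + 23. Since 4 ∣ 44, reducing mod 4 gives m ≡ 23 ≡ 3 (mod 4); since 11 ∣ 44, reducing mod 11 gives m ≡ 23 ≡ 1 (mod 11).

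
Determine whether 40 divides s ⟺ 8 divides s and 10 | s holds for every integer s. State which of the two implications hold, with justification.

(⟸) Suppose 8 ∣ s and 10 ∣ s. Any common multiple of 8 and 10 is a multiple of their lcm; here lcm(8, 10) = 8·10/gcd(8, 10) = 80/2 = 40, so 40 ∣ s.

(⟹) If 40 ∣ s, write s = 40q. Since 40 = 5·8, s = 8·(5q), so 8 ∣ s; and since 40 = 4·10, s = 10·(4q), so 10 ∣ s.

Both directions hold; the statement is true.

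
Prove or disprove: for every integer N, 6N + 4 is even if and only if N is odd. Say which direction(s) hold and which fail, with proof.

(⇒) fails; (⇐) holds.

(⇒) This fails: take N = 4. Then 6N + 4 = 28, which is even, yet N = 4 is even, not odd.

(⇐) Suppose N is odd. Since 6 is even, 6N is even for every N, so 6N + 4 has the same parity as 4, which is even. Hence 6N + 4 is even.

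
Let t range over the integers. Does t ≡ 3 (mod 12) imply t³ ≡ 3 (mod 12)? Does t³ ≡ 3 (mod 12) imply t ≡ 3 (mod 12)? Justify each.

(→) Suppose t ≡ 3 (mod 12). Write t = 12j + 3. Then (12j + 3)³ = 1728j³ + 1296j² + 324j + 27 = 12(144j³ + 108j² + 27j + 2) + 3, so t³ ≡ 3 (mod 12).

(←) Conversely, suppose t³ ≡ 3 (mod 12). The only residue r in {0, …, 11} with r³ ≡ 3 (mod 12) is r = 3, so t ≡ 3 (mod 12).

Both implications hold.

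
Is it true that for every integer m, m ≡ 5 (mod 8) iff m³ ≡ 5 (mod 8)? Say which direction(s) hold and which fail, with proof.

[⇒] Suppose m ≡ 5 (mod 8). Write m = 8j + 5. Then (8j + 5)³ = 512j³ + 960j² + 600j + 125 = 8(64j³ + 120j² + 75j + 15) + 5, so m³ ≡ 5 (mod 8).

[⇐] For the converse, argue contrapositively. If m ≢ 5 (mod 8), then m is congruent to one of 0, 1, 2, 3, 4, 6, 7 modulo 8, and these give m³ ≡ 0, 1, 0, 3, 0, 0, 7 respectively — never 5.

Both directions hold.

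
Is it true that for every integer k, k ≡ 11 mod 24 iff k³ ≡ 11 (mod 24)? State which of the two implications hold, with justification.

(⟹) Suppose k ≡ 11 mod 24. Write k = 24j + 11. Then (24j + 11)³ = 13824j³ + 19008j² + 8712j + 1331 = 24(576j³ + 792j² + 363j + 55) + 11, so k³ ≡ 11 (mod 24).

(⟸) Conversely, suppose k³ ≡ 11 (mod 24). The only residue r in {0, …, 23} with r³ ≡ 11 (mod 24) is r = 11, so k ≡ 11 (mod 24).

Equivalent; both directions hold.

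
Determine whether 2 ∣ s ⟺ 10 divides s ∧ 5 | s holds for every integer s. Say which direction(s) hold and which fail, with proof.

(→) This fails: take s = 2. Certainly 2 ∣ 2, but 10 ∤ 2.

(←) Suppose 10 ∣ s and 5 ∣ s. Any common multiple of 10 and 5 is a multiple of their lcm; here lcm(10, 5) = 10·5/gcd(10, 5) = 50/5 = 10, so 10 ∣ s. Since 2 ∣ 10, it follows that 2 ∣ s.

The forward direction fails; the converse holds.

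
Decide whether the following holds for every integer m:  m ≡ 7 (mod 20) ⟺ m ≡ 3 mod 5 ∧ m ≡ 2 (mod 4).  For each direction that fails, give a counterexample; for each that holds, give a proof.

Both directions fail.

[⇒] This fails: m = 7 gives 7 ≡ 7 (mod 20) but 7 ≡ 2 (mod 5), so the conjunction on the right does not hold.

[⇐] This fails: m = 18 satisfies both congruences on the right (18 ≡ 3 mod 5 and 18 ≡ 2 mod 4) yet 18 ≡ 18 (mod 20), not 7.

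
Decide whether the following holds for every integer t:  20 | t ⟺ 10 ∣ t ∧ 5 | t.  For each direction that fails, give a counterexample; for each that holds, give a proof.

[⇒] If 20 ∣ t, write t = 20q. Since 20 = 2·10, t = 10·(2q), so 10 ∣ t; and since 20 = 4·5, t = 5·(4q), so 5 ∣ t.

[⇐] This fails: take t = 10. Both 10 ∣ 10 and 5 ∣ 10, yet 10 is not a multiple of 20 (since 10 = 0·20 + 10), so 20 ∤ 10.

Not equivalent: only (⇒) holds.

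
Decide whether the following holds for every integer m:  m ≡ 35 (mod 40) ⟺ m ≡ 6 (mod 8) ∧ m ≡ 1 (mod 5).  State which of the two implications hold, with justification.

Neither direction holds.

(→) This fails: m = 35 gives 35 ≡ 35 (mod 40) but 35 ≡ 3 (mod 8), so the conjunction on the right does not hold.

(←) This fails: m = 6 satisfies both congruences on the right (6 ≡ 6 mod 8 and 6 ≡ 1 mod 5) yet 6 ≡ 6 (mod 40), not 35.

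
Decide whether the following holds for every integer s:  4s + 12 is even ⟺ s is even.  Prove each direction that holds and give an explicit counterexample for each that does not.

Only the reverse direction holds.

(⟹) This fails: take s = 7. Then 4s + 12 = 40, which is even, yet s = 7 is odd, not even.

(⟸) Suppose s is even. Since 4 is even, 4s is even for every s, so 4s + 12 has the same parity as 12, which is even. Hence 4s + 12 is even.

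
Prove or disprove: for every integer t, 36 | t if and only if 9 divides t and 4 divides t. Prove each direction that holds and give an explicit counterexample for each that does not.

Both directions hold.

(→) If 36 ∣ t, write t = 36q. Since 36 = 4·9, t = 9·(4q), so 9 ∣ t; and since 36 = 9·4, t = 4·(9q), so 4 ∣ t.

(←) Suppose 9 ∣ t and 4 ∣ t. Any common multiple of 9 and 4 is a multiple of their lcm; here gcd(9, 4) = 1, so lcm(9, 4) = 9·4 = 36, so 36 ∣ t.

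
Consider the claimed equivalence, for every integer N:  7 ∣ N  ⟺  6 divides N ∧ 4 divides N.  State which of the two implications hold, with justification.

(⇒) fails and (⇐) fails.

Forward direction. This fails: take N = 7. Certainly 7 ∣ 7, but 6 ∤ 7.

Converse. This fails: take N = 12. Both 6 ∣ 12 and 4 ∣ 12, yet 12 is not a multiple of 7 (since 12 = 1·7 + 5), so 7 ∤ 12.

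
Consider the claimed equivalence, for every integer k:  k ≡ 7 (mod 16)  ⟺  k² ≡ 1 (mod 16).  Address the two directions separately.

The forward direction holds; the converse fails.

Forward direction. Suppose k ≡ 7 (mod 16). Write k = 16j + 7. Then (16j + 7)² = 256j² + 224j + 49 = 16(16j² + 14j + 3) + 1, so k² ≡ 1 (mod 16).

Converse. This fails: take k = 1. Then 1² = 1 ≡ 1 (mod 16), yet 1 ≡ 1 (mod 16), not 7.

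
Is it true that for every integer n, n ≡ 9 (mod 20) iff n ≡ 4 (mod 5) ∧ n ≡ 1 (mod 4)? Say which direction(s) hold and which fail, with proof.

[⇒] Suppose n ≡ 9 (mod 20); write n = 20j + 9. Since 5 ∣ 20, reducing mod 5 gives n ≡ 9 ≡ 4 (mod 5); since 4 ∣ 20, reducing mod 4 gives n ≡ 9 ≡ 1 (mod 4).

[⇐] Conversely, if n ≡ 4 (mod 5) and n ≡ 1 (mod 4), then by the Chinese remainder theorem n ≡ 9 (mod 20). This is exactly n ≡ 9 (mod 20).

Both directions hold; the statement is true.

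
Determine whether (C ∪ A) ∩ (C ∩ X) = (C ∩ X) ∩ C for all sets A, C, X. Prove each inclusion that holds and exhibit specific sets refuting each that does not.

The two sets are equal.

(⟹) Let x ∈ (C ∪ A) ∩ (C ∩ X). Then either x ∈ C ∩ X and x ∉ A; or x ∈ A ∩ C ∩ X. In each case x ∈ (C ∩ X) ∩ C, so (C ∪ A) ∩ (C ∩ X) ⊆ (C ∩ X) ∩ C.

(⟸) Let x ∈ (C ∩ X) ∩ C. Then either x ∈ C ∩ X and x ∉ A; or x ∈ A ∩ C ∩ X. In each case x ∈ (C ∪ A) ∩ (C ∩ X), so (C ∩ X) ∩ C ⊆ (C ∪ A) ∩ (C ∩ X).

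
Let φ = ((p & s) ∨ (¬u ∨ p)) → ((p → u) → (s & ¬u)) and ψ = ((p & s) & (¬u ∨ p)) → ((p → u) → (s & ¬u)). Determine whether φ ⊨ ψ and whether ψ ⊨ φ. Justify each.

(⇒) holds; (⇐) fails.

Forward direction. Assume the antecedent. If u is true, the antecedent forces (u = T, p = F, s = F) or (u = T, p = F, s = T), and the consequent holds there. If u is false, the consequent reduces to true regardless of the other variables. Either way the consequent holds.

Converse. This fails. Under u = F, p = F, s = F, the left side is false but the right side is true.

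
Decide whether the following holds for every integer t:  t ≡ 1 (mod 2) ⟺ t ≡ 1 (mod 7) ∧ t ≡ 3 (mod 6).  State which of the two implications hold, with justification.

(⇒) This fails: t = 1 gives 1 ≡ 1 (mod 2) but 1 ≡ 1 (mod 6), so the conjunction on the right does not hold.

(⇐) Conversely, if t ≡ 1 (mod 7) and t ≡ 3 (mod 6), then by the Chinese remainder theorem t ≡ 15 (mod 42). Since 15 ≡ 1 (mod 2) and 2 ∣ 42, we get t ≡ 1 (mod 2).

Only the reverse direction holds.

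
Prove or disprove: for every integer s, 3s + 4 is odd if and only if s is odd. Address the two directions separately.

(⇒) Suppose 3s + 4 is odd. Since 3 is odd, 3s and s have the same parity, so 3s + 4 ≡ s + 4 (mod 2). As 4 is even, 3s + 4 is odd exactly when s is odd. Thus s is odd.

(⇐) Conversely, suppose s is odd; write s = 2j + 1. Then 3s + 4 = 3·(2j + 1) + 4 = 2·3j + 7, which is odd.

Both directions hold.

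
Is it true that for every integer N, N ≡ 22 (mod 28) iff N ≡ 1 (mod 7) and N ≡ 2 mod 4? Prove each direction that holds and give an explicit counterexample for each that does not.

(⟹) Suppose N ≡ 22 (mod 28); write N = 28j + 22. Since 7 ∣ 28, reducing mod 7 gives N ≡ 22 ≡ 1 (mod 7); since 4 ∣ 28, reducing mod 4 gives N ≡ 22 ≡ 2 (mod 4).

(⟸) Conversely, if N ≡ 1 (mod 7) and N ≡ 2 (mod 4), then by the Chinese remainder theorem N ≡ 22 (mod 28). This is exactly N ≡ 22 (mod 28).

Both directions hold.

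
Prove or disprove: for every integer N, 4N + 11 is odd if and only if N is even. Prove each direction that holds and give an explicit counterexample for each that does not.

The forward direction fails; the converse holds.

(→) This fails: take N = 5. Then 4N + 11 = 31, which is odd, yet N = 5 is odd, not even.

(←) Suppose N is even. Since 4 is even, 4N is even for every N, so 4N + 11 has the same parity as 11, which is odd. Hence 4N + 11 is odd.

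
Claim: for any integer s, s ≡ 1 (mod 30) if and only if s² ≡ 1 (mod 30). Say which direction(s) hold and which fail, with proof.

Only the forward direction holds.

(→) Suppose s ≡ 1 (mod 30). Write s = 30j + 1. Then (30j + 1)² = 900j² + 60j + 1 = 30(30j² + 2j) + 1, so s² ≡ 1 (mod 30).

(←) This fails: take s = 11. Then 11² = 121 ≡ 1 (mod 30), yet 11 ≡ 11 (mod 30), not 1.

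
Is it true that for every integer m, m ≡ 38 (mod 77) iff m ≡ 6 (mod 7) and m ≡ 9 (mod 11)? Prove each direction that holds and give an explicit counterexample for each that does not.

Both directions fail.

(⇒) This fails: m = 38 gives 38 ≡ 38 (mod 77) but 38 ≡ 3 (mod 7), so the conjunction on the right does not hold.

(⇐) This fails: m = 20 satisfies both congruences on the right (20 ≡ 6 mod 7 and 20 ≡ 9 mod 11) yet 20 ≡ 20 (mod 77), not 38.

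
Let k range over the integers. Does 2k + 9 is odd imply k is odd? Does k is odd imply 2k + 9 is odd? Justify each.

[⇒] This fails: take k = 2. Then 2k + 9 = 13, which is odd, yet k = 2 is even, not odd.

[⇐] Suppose k is odd. Since 2 is even, 2k is even for every k, so 2k + 9 has the same parity as 9, which is odd. Hence 2k + 9 is odd.

The forward direction fails; the converse holds.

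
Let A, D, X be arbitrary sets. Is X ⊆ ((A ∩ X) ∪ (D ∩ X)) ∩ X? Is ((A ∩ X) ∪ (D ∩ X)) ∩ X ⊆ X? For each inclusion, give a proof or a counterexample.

(⊆) This inclusion fails. Take A = ∅, D = ∅, X = {1}; then 1 ∈ X but 1 ∉ ((A ∩ X) ∪ (D ∩ X)) ∩ X.

(⊇) Let x ∈ ((A ∩ X) ∪ (D ∩ X)) ∩ X. Then either x ∈ A ∩ X and x ∉ D; or x ∈ D ∩ X and x ∉ A; or x ∈ A ∩ D ∩ X. In each case x ∈ X, so ((A ∩ X) ∪ (D ∩ X)) ∩ X ⊆ X.

(⊆) fails; (⊇) holds.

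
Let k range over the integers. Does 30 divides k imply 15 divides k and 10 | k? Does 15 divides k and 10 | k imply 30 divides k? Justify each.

Forward direction. If 30 ∣ k, write k = 30q. Since 30 = 2·15, k = 15·(2q), so 15 ∣ k; and since 30 = 3·10, k = 10·(3q), so 10 ∣ k.

Converse. Suppose 15 ∣ k and 10 ∣ k. Any common multiple of 15 and 10 is a multiple of their lcm; here lcm(15, 10) = 15·10/gcd(15, 10) = 150/5 = 30, so 30 ∣ k.

Both directions hold; the statement is true.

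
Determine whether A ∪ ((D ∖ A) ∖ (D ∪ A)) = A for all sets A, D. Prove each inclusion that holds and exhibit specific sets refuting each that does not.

(⟹) Let x ∈ A ∪ ((D ∖ A) ∖ (D ∪ A)). Then either x ∈ A and x ∉ D; or x ∈ A ∩ D. In each case x ∈ A, so A ∪ ((D ∖ A) ∖ (D ∪ A)) ⊆ A.

(⟸) Let x ∈ A. Then either x ∈ A and x ∉ D; or x ∈ A ∩ D. In each case x ∈ A ∪ ((D ∖ A) ∖ (D ∪ A)), so A ⊆ A ∪ ((D ∖ A) ∖ (D ∪ A)).

Both inclusions hold; the sets are equal.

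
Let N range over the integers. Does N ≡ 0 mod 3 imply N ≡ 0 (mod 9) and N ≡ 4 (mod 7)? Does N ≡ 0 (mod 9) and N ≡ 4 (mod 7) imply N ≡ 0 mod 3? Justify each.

(⇒) fails; (⇐) holds.

Forward direction. This fails: N = 0 gives 0 ≡ 0 (mod 3) but 0 ≡ 0 (mod 7), so the conjunction on the right does not hold.

Converse. If N ≡ 0 (mod 9) and N ≡ 4 (mod 7), then by the Chinese remainder theorem N ≡ 18 (mod 63). Since 18 ≡ 0 (mod 3) and 3 ∣ 63, we get N ≡ 0 (mod 3).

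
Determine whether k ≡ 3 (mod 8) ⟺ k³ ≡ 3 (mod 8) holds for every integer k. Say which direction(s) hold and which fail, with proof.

(⇒) Suppose k ≡ 3 (mod 8). Write k = 8j + 3. Then (8j + 3)³ = 512j³ + 576j² + 216j + 27 = 8(64j³ + 72j² + 27j + 3) + 3, so k³ ≡ 3 (mod 8).

(⇐) For the converse, argue contrapositively. If k ≢ 3 (mod 8), then k is congruent to one of 0, 1, 2, 4, 5, 6, 7 modulo 8, and these give k³ ≡ 0, 1, 0, 0, 5, 0, 7 respectively — never 3.

Both directions hold; the statement is true.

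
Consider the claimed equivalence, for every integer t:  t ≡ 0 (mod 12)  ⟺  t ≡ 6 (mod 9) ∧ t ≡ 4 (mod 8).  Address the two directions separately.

(⇒) fails; (⇐) holds.

(→) This fails: t = 0 gives 0 ≡ 0 (mod 12) but 0 ≡ 0 (mod 9), so the conjunction on the right does not hold.

(←) Conversely, if t ≡ 6 (mod 9) and t ≡ 4 (mod 8), then by the Chinese remainder theorem t ≡ 60 (mod 72). Since 60 ≡ 0 (mod 12) and 12 ∣ 72, we get t ≡ 0 (mod 12).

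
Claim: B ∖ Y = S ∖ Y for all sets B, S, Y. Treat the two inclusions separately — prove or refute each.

(⊆) This inclusion fails. Take B = {1}, S = ∅, Y = ∅; then 1 ∈ B ∖ Y but 1 ∉ S ∖ Y.

(⊇) This inclusion fails. Take B = ∅, S = {1}, Y = ∅; then 1 ∈ S ∖ Y but 1 ∉ B ∖ Y.

Both inclusions fail.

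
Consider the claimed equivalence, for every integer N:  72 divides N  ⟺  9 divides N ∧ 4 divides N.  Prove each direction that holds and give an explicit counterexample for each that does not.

Only the forward direction holds.

(⇒) If 72 ∣ N, write N = 72q. Since 72 = 8·9, N = 9·(8q), so 9 ∣ N; and since 72 = 18·4, N = 4·(18q), so 4 ∣ N.

(⇐) This fails: take N = 36. Both 9 ∣ 36 and 4 ∣ 36, yet 36 is not a multiple of 72 (since 36 = 0·72 + 36), so 72 ∤ 36.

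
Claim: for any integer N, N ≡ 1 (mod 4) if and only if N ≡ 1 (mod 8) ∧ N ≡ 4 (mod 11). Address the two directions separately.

Only the reverse direction holds.

[⇒] This fails: N = 1 gives 1 ≡ 1 (mod 4) but 1 ≡ 1 (mod 11), so the conjunction on the right does not hold.

[⇐] Conversely, if N ≡ 1 (mod 8) and N ≡ 4 (mod 11), then by the Chinese remainder theorem N ≡ 81 (mod 88). Since 81 ≡ 1 (mod 4) and 4 ∣ 88, we get N ≡ 1 (mod 4).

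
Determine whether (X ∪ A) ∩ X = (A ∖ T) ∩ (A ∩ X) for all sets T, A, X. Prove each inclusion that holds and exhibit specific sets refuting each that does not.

(⊇) Let x ∈ (A ∖ T) ∩ (A ∩ X). Then x ∈ A ∩ X and x ∉ T, from which x ∈ (X ∪ A) ∩ X.

(⊆) This inclusion fails. Take T = ∅, A = ∅, X = {1}; then 1 ∈ (X ∪ A) ∩ X but 1 ∉ (A ∖ T) ∩ (A ∩ X).

(⊆) fails; (⊇) holds.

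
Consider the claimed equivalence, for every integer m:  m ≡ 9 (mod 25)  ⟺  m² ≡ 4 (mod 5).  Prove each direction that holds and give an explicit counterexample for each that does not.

Both directions fail.

[⇒] This fails: take m = 9. Then 9 ≡ 9 (mod 25), but 9² = 81 ≡ 1 (mod 5), not 4.

[⇐] This fails: take m = 2. Then 2² = 4 ≡ 4 (mod 5), yet 2 ≡ 2 (mod 25), not 9.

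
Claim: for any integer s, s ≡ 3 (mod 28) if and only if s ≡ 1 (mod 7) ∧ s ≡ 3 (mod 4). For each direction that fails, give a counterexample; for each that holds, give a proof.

[⇒] This fails: s = 3 gives 3 ≡ 3 (mod 28) but 3 ≡ 3 (mod 7), so the conjunction on the right does not hold.

[⇐] This fails: s = 15 satisfies both congruences on the right (15 ≡ 1 mod 7 and 15 ≡ 3 mod 4) yet 15 ≡ 15 (mod 28), not 3.

Neither implication holds.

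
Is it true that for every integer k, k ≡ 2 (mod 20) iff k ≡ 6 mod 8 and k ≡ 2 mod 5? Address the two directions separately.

Forward direction. This fails: k = 2 gives 2 ≡ 2 (mod 20) but 2 ≡ 2 (mod 8), so the conjunction on the right does not hold.

Converse. If k ≡ 6 (mod 8) and k ≡ 2 (mod 5), then by the Chinese remainder theorem k ≡ 22 (mod 40). Since 22 ≡ 2 (mod 20) and 20 ∣ 40, we get k ≡ 2 (mod 20).

The forward direction fails; the converse holds.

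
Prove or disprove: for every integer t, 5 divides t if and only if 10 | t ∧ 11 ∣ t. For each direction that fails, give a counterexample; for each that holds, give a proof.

Only the reverse direction holds.

(⇒) This fails: take t = 5. Certainly 5 ∣ 5, but 10 ∤ 5.

(⇐) Suppose 10 ∣ t and 11 ∣ t. Any common multiple of 10 and 11 is a multiple of their lcm; here gcd(10, 11) = 1, so lcm(10, 11) = 10·11 = 110, so 110 ∣ t. Since 5 ∣ 110, it follows that 5 ∣ t.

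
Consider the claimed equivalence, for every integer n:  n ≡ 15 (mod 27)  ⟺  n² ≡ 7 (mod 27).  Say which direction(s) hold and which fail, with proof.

(⇒) fails and (⇐) fails.

[⇒] This fails: take n = 15. Then 15 ≡ 15 (mod 27), but 15² = 225 ≡ 9 (mod 27), not 7.

[⇐] This fails: take n = 13. Then 13² = 169 ≡ 7 (mod 27), yet 13 ≡ 13 (mod 27), not 15.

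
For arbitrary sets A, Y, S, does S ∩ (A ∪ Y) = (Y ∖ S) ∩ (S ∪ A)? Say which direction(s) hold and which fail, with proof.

(⊆) This inclusion fails. Take A = {1}, Y = ∅, S = {1}; then 1 ∈ S ∩ (A ∪ Y) but 1 ∉ (Y ∖ S) ∩ (S ∪ A).

(⊇) This inclusion fails. Take A = {1}, Y = {1}, S = ∅; then 1 ∈ (Y ∖ S) ∩ (S ∪ A) but 1 ∉ S ∩ (A ∪ Y).

(⊆) fails and (⊇) fails.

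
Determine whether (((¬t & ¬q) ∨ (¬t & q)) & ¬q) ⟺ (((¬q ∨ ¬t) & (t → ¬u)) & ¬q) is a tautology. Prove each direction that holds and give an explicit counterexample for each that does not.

Forward direction. Assume the antecedent. If t is true, the antecedent cannot hold. If t is false, the antecedent forces (t = F, q = F, u = F) or (t = F, q = F, u = T), and ((¬q ∨ ¬t) & (t → ¬u)) & ¬q holds there. Either way ((¬q ∨ ¬t) & (t → ¬u)) & ¬q holds.

Converse. This fails. Under t = T, q = F, u = F, the left side is false but the right side is true.

Only the forward implication holds.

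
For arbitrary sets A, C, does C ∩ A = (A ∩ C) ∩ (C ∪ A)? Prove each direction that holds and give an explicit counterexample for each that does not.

Both inclusions hold.

(⊆) Let x ∈ C ∩ A. Then x ∈ A ∩ C, from which x ∈ (A ∩ C) ∩ (C ∪ A).

(⊇) Let x ∈ (A ∩ C) ∩ (C ∪ A). Then x ∈ A ∩ C, from which x ∈ C ∩ A.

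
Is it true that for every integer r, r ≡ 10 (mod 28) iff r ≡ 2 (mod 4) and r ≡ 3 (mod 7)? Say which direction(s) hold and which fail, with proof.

Forward direction. Suppose r ≡ 10 (mod 28); write r = 28j + 10. Since 4 ∣ 28, reducing mod 4 gives r ≡ 10 ≡ 2 (mod 4); since 7 ∣ 28, reducing mod 7 gives r ≡ 10 ≡ 3 (mod 7).

Converse. If r ≡ 2 (mod 4) and r ≡ 3 (mod 7), then by the Chinese remainder theorem r ≡ 10 (mod 28). This is exactly r ≡ 10 (mod 28).

Equivalent; both directions hold.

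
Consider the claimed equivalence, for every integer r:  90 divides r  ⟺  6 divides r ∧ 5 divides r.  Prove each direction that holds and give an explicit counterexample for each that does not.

(⟹) If 90 ∣ r, write r = 90q. Since 90 = 15·6, r = 6·(15q), so 6 ∣ r; and since 90 = 18·5, r = 5·(18q), so 5 ∣ r.

(⟸) This fails: take r = 30. Both 6 ∣ 30 and 5 ∣ 30, yet 30 is not a multiple of 90 (since 30 = 0·90 + 30), so 90 ∤ 30.

Not equivalent: only (⇒) holds.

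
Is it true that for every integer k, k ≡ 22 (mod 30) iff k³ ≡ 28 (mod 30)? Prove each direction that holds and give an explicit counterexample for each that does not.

Both directions hold.

(⟹) Suppose k ≡ 22 (mod 30). Write k = 30j + 22. Then (30j + 22)³ = 27000j³ + 59400j² + 43560j + 10648 = 30(900j³ + 1980j² + 1452j + 354) + 28, so k³ ≡ 28 (mod 30).

(⟸) Conversely, suppose k³ ≡ 28 (mod 30). The only residue r in {0, …, 29} with r³ ≡ 28 (mod 30) is r = 22, so k ≡ 22 (mod 30).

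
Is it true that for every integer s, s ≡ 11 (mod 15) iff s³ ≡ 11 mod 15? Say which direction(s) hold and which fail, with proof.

(⟹) Suppose s ≡ 11 (mod 15). Write s = 15j + 11. Then (15j + 11)³ = 3375j³ + 7425j² + 5445j + 1331 = 15(225j³ + 495j² + 363j + 88) + 11, so s³ ≡ 11 (mod 15).

(⟸) Conversely, suppose s³ ≡ 11 (mod 15). The only residue r in {0, …, 14} with r³ ≡ 11 (mod 15) is r = 11, so s ≡ 11 (mod 15).

Both implications hold.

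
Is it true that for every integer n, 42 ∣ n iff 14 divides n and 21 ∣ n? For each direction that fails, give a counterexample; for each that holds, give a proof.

Forward direction. If 42 ∣ n, write n = 42q. Since 42 = 3·14, n = 14·(3q), so 14 ∣ n; and since 42 = 2·21, n = 21·(2q), so 21 ∣ n.

Converse. Suppose 14 ∣ n and 21 ∣ n. Any common multiple of 14 and 21 is a multiple of their lcm; here lcm(14, 21) = 14·21/gcd(14, 21) = 294/7 = 42, so 42 ∣ n.

Both directions hold; the statement is true.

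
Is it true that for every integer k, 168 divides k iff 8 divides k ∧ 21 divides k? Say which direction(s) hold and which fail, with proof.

(⇐) Suppose 8 ∣ k and 21 ∣ k. Any common multiple of 8 and 21 is a multiple of their lcm; here gcd(8, 21) = 1, so lcm(8, 21) = 8·21 = 168, so 168 ∣ k.

(⇒) If 168 ∣ k, write k = 168q. Since 168 = 21·8, k = 8·(21q), so 8 ∣ k; and since 168 = 8·21, k = 21·(8q), so 21 ∣ k.

Both directions hold.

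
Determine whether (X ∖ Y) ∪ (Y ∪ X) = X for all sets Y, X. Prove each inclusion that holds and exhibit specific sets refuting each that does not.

(⟹) This inclusion fails. Take Y = {1}, X = ∅; then 1 ∈ (X ∖ Y) ∪ (Y ∪ X) but 1 ∉ X.

(⟸) Let x ∈ X. Then either x ∈ X and x ∉ Y; or x ∈ Y ∩ X. In each case x ∈ (X ∖ Y) ∪ (Y ∪ X), so X ⊆ (X ∖ Y) ∪ (Y ∪ X).

(⊆) fails; (⊇) holds.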